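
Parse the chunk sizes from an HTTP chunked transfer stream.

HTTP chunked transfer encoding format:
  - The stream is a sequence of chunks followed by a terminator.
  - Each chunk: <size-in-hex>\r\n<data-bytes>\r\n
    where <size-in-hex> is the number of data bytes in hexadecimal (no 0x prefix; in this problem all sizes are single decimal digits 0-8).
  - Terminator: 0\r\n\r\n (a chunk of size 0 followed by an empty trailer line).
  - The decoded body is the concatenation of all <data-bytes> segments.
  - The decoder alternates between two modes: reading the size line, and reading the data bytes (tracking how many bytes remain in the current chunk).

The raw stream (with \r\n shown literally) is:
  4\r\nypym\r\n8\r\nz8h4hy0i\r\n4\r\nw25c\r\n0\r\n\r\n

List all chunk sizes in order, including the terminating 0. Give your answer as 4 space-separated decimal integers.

Answer: 4 8 4 0

Derivation:
Chunk 1: stream[0..1]='4' size=0x4=4, data at stream[3..7]='ypym' -> body[0..4], body so far='ypym'
Chunk 2: stream[9..10]='8' size=0x8=8, data at stream[12..20]='z8h4hy0i' -> body[4..12], body so far='ypymz8h4hy0i'
Chunk 3: stream[22..23]='4' size=0x4=4, data at stream[25..29]='w25c' -> body[12..16], body so far='ypymz8h4hy0iw25c'
Chunk 4: stream[31..32]='0' size=0 (terminator). Final body='ypymz8h4hy0iw25c' (16 bytes)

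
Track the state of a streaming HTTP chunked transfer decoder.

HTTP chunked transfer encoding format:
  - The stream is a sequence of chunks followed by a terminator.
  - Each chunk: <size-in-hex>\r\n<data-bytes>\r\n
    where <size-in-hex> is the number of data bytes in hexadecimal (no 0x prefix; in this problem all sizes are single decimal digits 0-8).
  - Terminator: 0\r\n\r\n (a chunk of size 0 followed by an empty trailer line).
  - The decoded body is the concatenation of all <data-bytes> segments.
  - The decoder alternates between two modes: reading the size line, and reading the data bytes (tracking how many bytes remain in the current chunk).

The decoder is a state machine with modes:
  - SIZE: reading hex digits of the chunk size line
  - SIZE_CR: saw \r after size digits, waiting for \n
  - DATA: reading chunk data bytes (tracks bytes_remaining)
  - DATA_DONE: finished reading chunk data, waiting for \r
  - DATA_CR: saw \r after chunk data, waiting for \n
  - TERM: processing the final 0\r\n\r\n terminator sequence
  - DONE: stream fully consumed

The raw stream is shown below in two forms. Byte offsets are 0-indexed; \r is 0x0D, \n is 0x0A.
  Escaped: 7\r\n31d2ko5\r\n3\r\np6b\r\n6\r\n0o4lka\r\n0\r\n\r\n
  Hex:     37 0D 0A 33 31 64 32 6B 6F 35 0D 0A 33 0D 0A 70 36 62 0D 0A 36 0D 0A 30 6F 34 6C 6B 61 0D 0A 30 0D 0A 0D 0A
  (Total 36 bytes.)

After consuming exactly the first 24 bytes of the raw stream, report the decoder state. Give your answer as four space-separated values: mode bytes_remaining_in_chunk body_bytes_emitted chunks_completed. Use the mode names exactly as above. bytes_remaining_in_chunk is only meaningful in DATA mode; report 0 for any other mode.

Byte 0 = '7': mode=SIZE remaining=0 emitted=0 chunks_done=0
Byte 1 = 0x0D: mode=SIZE_CR remaining=0 emitted=0 chunks_done=0
Byte 2 = 0x0A: mode=DATA remaining=7 emitted=0 chunks_done=0
Byte 3 = '3': mode=DATA remaining=6 emitted=1 chunks_done=0
Byte 4 = '1': mode=DATA remaining=5 emitted=2 chunks_done=0
Byte 5 = 'd': mode=DATA remaining=4 emitted=3 chunks_done=0
Byte 6 = '2': mode=DATA remaining=3 emitted=4 chunks_done=0
Byte 7 = 'k': mode=DATA remaining=2 emitted=5 chunks_done=0
Byte 8 = 'o': mode=DATA remaining=1 emitted=6 chunks_done=0
Byte 9 = '5': mode=DATA_DONE remaining=0 emitted=7 chunks_done=0
Byte 10 = 0x0D: mode=DATA_CR remaining=0 emitted=7 chunks_done=0
Byte 11 = 0x0A: mode=SIZE remaining=0 emitted=7 chunks_done=1
Byte 12 = '3': mode=SIZE remaining=0 emitted=7 chunks_done=1
Byte 13 = 0x0D: mode=SIZE_CR remaining=0 emitted=7 chunks_done=1
Byte 14 = 0x0A: mode=DATA remaining=3 emitted=7 chunks_done=1
Byte 15 = 'p': mode=DATA remaining=2 emitted=8 chunks_done=1
Byte 16 = '6': mode=DATA remaining=1 emitted=9 chunks_done=1
Byte 17 = 'b': mode=DATA_DONE remaining=0 emitted=10 chunks_done=1
Byte 18 = 0x0D: mode=DATA_CR remaining=0 emitted=10 chunks_done=1
Byte 19 = 0x0A: mode=SIZE remaining=0 emitted=10 chunks_done=2
Byte 20 = '6': mode=SIZE remaining=0 emitted=10 chunks_done=2
Byte 21 = 0x0D: mode=SIZE_CR remaining=0 emitted=10 chunks_done=2
Byte 22 = 0x0A: mode=DATA remaining=6 emitted=10 chunks_done=2
Byte 23 = '0': mode=DATA remaining=5 emitted=11 chunks_done=2

Answer: DATA 5 11 2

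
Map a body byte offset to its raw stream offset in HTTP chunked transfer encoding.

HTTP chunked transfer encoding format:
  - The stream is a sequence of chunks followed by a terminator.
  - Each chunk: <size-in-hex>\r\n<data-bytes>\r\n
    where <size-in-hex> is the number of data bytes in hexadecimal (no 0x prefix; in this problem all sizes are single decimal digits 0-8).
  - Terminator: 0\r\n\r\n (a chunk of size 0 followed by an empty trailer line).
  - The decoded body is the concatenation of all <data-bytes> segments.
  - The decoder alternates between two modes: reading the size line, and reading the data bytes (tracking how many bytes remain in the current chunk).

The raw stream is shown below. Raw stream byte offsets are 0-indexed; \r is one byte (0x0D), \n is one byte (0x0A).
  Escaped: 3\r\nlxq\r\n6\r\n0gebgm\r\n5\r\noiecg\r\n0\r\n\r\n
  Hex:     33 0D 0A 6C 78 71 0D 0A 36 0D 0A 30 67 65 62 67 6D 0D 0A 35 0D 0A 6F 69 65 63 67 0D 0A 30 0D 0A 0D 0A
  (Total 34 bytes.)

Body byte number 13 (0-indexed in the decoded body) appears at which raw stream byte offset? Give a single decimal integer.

Answer: 26

Derivation:
Chunk 1: stream[0..1]='3' size=0x3=3, data at stream[3..6]='lxq' -> body[0..3], body so far='lxq'
Chunk 2: stream[8..9]='6' size=0x6=6, data at stream[11..17]='0gebgm' -> body[3..9], body so far='lxq0gebgm'
Chunk 3: stream[19..20]='5' size=0x5=5, data at stream[22..27]='oiecg' -> body[9..14], body so far='lxq0gebgmoiecg'
Chunk 4: stream[29..30]='0' size=0 (terminator). Final body='lxq0gebgmoiecg' (14 bytes)
Body byte 13 at stream offset 26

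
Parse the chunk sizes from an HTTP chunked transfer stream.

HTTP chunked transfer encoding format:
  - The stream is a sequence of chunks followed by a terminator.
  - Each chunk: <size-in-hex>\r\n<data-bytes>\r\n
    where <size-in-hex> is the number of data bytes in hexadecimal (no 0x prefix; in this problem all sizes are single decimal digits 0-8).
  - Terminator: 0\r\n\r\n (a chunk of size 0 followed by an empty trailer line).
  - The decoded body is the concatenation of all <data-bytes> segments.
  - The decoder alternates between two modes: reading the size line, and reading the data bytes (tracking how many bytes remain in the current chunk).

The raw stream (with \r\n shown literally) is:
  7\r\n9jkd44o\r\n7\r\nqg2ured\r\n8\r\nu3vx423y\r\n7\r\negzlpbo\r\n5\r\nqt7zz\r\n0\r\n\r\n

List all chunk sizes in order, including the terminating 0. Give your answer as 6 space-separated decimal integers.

Chunk 1: stream[0..1]='7' size=0x7=7, data at stream[3..10]='9jkd44o' -> body[0..7], body so far='9jkd44o'
Chunk 2: stream[12..13]='7' size=0x7=7, data at stream[15..22]='qg2ured' -> body[7..14], body so far='9jkd44oqg2ured'
Chunk 3: stream[24..25]='8' size=0x8=8, data at stream[27..35]='u3vx423y' -> body[14..22], body so far='9jkd44oqg2uredu3vx423y'
Chunk 4: stream[37..38]='7' size=0x7=7, data at stream[40..47]='egzlpbo' -> body[22..29], body so far='9jkd44oqg2uredu3vx423yegzlpbo'
Chunk 5: stream[49..50]='5' size=0x5=5, data at stream[52..57]='qt7zz' -> body[29..34], body so far='9jkd44oqg2uredu3vx423yegzlpboqt7zz'
Chunk 6: stream[59..60]='0' size=0 (terminator). Final body='9jkd44oqg2uredu3vx423yegzlpboqt7zz' (34 bytes)

Answer: 7 7 8 7 5 0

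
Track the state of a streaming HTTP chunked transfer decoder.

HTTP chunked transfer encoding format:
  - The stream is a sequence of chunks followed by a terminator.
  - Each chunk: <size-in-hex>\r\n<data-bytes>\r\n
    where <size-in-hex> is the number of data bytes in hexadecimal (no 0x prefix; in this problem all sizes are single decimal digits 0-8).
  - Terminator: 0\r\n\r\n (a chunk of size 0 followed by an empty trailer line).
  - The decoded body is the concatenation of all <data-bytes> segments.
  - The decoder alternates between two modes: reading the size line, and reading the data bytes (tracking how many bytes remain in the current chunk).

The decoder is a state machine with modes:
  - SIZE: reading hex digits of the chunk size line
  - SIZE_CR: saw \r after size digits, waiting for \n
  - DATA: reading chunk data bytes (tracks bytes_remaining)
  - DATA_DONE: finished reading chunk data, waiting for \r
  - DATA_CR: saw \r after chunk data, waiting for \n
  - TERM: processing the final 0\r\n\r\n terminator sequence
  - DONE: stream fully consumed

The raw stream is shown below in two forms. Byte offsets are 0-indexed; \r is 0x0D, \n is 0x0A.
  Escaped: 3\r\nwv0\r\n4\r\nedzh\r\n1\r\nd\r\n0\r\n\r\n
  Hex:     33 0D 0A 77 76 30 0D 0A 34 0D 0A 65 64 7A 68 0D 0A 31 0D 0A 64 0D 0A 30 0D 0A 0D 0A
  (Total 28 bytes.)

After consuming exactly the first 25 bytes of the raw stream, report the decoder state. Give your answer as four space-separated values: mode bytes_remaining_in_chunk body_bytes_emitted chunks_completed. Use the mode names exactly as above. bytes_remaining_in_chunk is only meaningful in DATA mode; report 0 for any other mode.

Answer: SIZE_CR 0 8 3

Derivation:
Byte 0 = '3': mode=SIZE remaining=0 emitted=0 chunks_done=0
Byte 1 = 0x0D: mode=SIZE_CR remaining=0 emitted=0 chunks_done=0
Byte 2 = 0x0A: mode=DATA remaining=3 emitted=0 chunks_done=0
Byte 3 = 'w': mode=DATA remaining=2 emitted=1 chunks_done=0
Byte 4 = 'v': mode=DATA remaining=1 emitted=2 chunks_done=0
Byte 5 = '0': mode=DATA_DONE remaining=0 emitted=3 chunks_done=0
Byte 6 = 0x0D: mode=DATA_CR remaining=0 emitted=3 chunks_done=0
Byte 7 = 0x0A: mode=SIZE remaining=0 emitted=3 chunks_done=1
Byte 8 = '4': mode=SIZE remaining=0 emitted=3 chunks_done=1
Byte 9 = 0x0D: mode=SIZE_CR remaining=0 emitted=3 chunks_done=1
Byte 10 = 0x0A: mode=DATA remaining=4 emitted=3 chunks_done=1
Byte 11 = 'e': mode=DATA remaining=3 emitted=4 chunks_done=1
Byte 12 = 'd': mode=DATA remaining=2 emitted=5 chunks_done=1
Byte 13 = 'z': mode=DATA remaining=1 emitted=6 chunks_done=1
Byte 14 = 'h': mode=DATA_DONE remaining=0 emitted=7 chunks_done=1
Byte 15 = 0x0D: mode=DATA_CR remaining=0 emitted=7 chunks_done=1
Byte 16 = 0x0A: mode=SIZE remaining=0 emitted=7 chunks_done=2
Byte 17 = '1': mode=SIZE remaining=0 emitted=7 chunks_done=2
Byte 18 = 0x0D: mode=SIZE_CR remaining=0 emitted=7 chunks_done=2
Byte 19 = 0x0A: mode=DATA remaining=1 emitted=7 chunks_done=2
Byte 20 = 'd': mode=DATA_DONE remaining=0 emitted=8 chunks_done=2
Byte 21 = 0x0D: mode=DATA_CR remaining=0 emitted=8 chunks_done=2
Byte 22 = 0x0A: mode=SIZE remaining=0 emitted=8 chunks_done=3
Byte 23 = '0': mode=SIZE remaining=0 emitted=8 chunks_done=3
Byte 24 = 0x0D: mode=SIZE_CR remaining=0 emitted=8 chunks_done=3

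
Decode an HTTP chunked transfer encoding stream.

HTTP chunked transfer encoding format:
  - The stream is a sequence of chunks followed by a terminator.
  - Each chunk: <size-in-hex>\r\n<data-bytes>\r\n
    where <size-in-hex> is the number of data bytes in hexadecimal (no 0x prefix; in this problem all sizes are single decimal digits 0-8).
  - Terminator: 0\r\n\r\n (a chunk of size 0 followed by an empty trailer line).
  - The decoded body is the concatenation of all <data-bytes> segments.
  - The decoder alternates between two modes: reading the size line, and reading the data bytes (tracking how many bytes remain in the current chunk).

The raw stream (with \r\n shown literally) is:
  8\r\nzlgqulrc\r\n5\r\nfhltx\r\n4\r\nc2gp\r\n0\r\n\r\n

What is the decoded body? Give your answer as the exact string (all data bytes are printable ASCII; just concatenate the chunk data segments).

Answer: zlgqulrcfhltxc2gp

Derivation:
Chunk 1: stream[0..1]='8' size=0x8=8, data at stream[3..11]='zlgqulrc' -> body[0..8], body so far='zlgqulrc'
Chunk 2: stream[13..14]='5' size=0x5=5, data at stream[16..21]='fhltx' -> body[8..13], body so far='zlgqulrcfhltx'
Chunk 3: stream[23..24]='4' size=0x4=4, data at stream[26..30]='c2gp' -> body[13..17], body so far='zlgqulrcfhltxc2gp'
Chunk 4: stream[32..33]='0' size=0 (terminator). Final body='zlgqulrcfhltxc2gp' (17 bytes)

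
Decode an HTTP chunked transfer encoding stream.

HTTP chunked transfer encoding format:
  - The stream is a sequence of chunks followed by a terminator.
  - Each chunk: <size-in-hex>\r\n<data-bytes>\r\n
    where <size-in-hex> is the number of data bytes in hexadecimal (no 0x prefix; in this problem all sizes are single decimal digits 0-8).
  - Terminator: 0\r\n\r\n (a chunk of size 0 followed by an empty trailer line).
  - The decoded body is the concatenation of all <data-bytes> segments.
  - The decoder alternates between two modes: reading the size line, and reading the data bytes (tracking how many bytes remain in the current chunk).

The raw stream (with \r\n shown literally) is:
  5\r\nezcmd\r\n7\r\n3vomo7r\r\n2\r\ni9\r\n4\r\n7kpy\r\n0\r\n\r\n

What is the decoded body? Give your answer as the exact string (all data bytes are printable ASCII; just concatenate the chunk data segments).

Answer: ezcmd3vomo7ri97kpy

Derivation:
Chunk 1: stream[0..1]='5' size=0x5=5, data at stream[3..8]='ezcmd' -> body[0..5], body so far='ezcmd'
Chunk 2: stream[10..11]='7' size=0x7=7, data at stream[13..20]='3vomo7r' -> body[5..12], body so far='ezcmd3vomo7r'
Chunk 3: stream[22..23]='2' size=0x2=2, data at stream[25..27]='i9' -> body[12..14], body so far='ezcmd3vomo7ri9'
Chunk 4: stream[29..30]='4' size=0x4=4, data at stream[32..36]='7kpy' -> body[14..18], body so far='ezcmd3vomo7ri97kpy'
Chunk 5: stream[38..39]='0' size=0 (terminator). Final body='ezcmd3vomo7ri97kpy' (18 bytes)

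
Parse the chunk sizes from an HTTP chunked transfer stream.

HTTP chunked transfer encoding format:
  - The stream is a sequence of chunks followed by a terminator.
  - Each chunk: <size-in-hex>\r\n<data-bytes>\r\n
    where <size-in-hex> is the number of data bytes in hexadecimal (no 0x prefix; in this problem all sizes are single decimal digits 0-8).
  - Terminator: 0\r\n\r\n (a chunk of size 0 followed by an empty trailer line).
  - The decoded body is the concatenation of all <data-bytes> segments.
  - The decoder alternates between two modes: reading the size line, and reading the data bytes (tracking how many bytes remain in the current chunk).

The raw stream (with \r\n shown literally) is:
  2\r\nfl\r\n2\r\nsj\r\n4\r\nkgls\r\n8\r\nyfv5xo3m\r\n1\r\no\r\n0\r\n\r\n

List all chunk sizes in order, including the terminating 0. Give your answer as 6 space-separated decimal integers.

Answer: 2 2 4 8 1 0

Derivation:
Chunk 1: stream[0..1]='2' size=0x2=2, data at stream[3..5]='fl' -> body[0..2], body so far='fl'
Chunk 2: stream[7..8]='2' size=0x2=2, data at stream[10..12]='sj' -> body[2..4], body so far='flsj'
Chunk 3: stream[14..15]='4' size=0x4=4, data at stream[17..21]='kgls' -> body[4..8], body so far='flsjkgls'
Chunk 4: stream[23..24]='8' size=0x8=8, data at stream[26..34]='yfv5xo3m' -> body[8..16], body so far='flsjkglsyfv5xo3m'
Chunk 5: stream[36..37]='1' size=0x1=1, data at stream[39..40]='o' -> body[16..17], body so far='flsjkglsyfv5xo3mo'
Chunk 6: stream[42..43]='0' size=0 (terminator). Final body='flsjkglsyfv5xo3mo' (17 bytes)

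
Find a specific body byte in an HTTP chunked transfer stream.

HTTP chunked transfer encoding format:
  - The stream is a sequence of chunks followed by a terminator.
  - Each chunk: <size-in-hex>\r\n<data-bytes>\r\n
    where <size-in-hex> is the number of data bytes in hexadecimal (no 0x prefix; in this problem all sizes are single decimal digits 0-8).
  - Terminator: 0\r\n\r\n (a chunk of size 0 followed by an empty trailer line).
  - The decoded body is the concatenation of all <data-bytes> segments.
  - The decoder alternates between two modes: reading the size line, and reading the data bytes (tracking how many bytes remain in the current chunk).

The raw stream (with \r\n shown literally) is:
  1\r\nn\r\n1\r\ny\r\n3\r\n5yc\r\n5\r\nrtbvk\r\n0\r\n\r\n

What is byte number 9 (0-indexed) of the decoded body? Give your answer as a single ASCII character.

Answer: k

Derivation:
Chunk 1: stream[0..1]='1' size=0x1=1, data at stream[3..4]='n' -> body[0..1], body so far='n'
Chunk 2: stream[6..7]='1' size=0x1=1, data at stream[9..10]='y' -> body[1..2], body so far='ny'
Chunk 3: stream[12..13]='3' size=0x3=3, data at stream[15..18]='5yc' -> body[2..5], body so far='ny5yc'
Chunk 4: stream[20..21]='5' size=0x5=5, data at stream[23..28]='rtbvk' -> body[5..10], body so far='ny5ycrtbvk'
Chunk 5: stream[30..31]='0' size=0 (terminator). Final body='ny5ycrtbvk' (10 bytes)
Body byte 9 = 'k'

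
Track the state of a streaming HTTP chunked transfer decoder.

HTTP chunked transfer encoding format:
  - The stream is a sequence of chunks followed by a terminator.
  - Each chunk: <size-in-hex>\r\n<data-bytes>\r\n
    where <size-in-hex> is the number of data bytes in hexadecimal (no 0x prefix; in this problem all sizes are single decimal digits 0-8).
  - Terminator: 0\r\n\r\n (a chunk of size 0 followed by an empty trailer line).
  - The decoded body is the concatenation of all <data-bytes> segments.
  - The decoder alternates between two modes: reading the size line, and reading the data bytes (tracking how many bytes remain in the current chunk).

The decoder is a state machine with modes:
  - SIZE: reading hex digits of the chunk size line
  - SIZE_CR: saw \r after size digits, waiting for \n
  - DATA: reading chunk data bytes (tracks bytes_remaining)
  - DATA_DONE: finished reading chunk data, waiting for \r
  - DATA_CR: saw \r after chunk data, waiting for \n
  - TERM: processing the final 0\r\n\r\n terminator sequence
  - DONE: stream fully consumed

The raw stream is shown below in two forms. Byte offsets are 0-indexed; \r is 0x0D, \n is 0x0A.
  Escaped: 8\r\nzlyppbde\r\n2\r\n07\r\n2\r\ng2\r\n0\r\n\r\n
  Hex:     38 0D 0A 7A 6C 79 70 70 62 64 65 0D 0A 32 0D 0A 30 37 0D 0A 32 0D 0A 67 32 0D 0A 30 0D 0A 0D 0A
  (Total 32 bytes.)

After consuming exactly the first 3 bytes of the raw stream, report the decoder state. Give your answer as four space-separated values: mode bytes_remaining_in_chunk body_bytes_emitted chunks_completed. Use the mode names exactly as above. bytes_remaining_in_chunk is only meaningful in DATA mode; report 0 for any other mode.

Byte 0 = '8': mode=SIZE remaining=0 emitted=0 chunks_done=0
Byte 1 = 0x0D: mode=SIZE_CR remaining=0 emitted=0 chunks_done=0
Byte 2 = 0x0A: mode=DATA remaining=8 emitted=0 chunks_done=0

Answer: DATA 8 0 0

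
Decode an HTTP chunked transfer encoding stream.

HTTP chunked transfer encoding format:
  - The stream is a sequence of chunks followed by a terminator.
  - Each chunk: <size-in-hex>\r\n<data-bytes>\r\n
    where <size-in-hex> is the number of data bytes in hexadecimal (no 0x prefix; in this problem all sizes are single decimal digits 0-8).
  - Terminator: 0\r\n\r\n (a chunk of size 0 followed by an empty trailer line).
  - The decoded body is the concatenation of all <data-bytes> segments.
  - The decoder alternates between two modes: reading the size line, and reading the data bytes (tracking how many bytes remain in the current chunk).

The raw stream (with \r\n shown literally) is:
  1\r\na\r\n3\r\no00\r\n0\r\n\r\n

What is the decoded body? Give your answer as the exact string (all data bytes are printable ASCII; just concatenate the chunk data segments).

Answer: ao00

Derivation:
Chunk 1: stream[0..1]='1' size=0x1=1, data at stream[3..4]='a' -> body[0..1], body so far='a'
Chunk 2: stream[6..7]='3' size=0x3=3, data at stream[9..12]='o00' -> body[1..4], body so far='ao00'
Chunk 3: stream[14..15]='0' size=0 (terminator). Final body='ao00' (4 bytes)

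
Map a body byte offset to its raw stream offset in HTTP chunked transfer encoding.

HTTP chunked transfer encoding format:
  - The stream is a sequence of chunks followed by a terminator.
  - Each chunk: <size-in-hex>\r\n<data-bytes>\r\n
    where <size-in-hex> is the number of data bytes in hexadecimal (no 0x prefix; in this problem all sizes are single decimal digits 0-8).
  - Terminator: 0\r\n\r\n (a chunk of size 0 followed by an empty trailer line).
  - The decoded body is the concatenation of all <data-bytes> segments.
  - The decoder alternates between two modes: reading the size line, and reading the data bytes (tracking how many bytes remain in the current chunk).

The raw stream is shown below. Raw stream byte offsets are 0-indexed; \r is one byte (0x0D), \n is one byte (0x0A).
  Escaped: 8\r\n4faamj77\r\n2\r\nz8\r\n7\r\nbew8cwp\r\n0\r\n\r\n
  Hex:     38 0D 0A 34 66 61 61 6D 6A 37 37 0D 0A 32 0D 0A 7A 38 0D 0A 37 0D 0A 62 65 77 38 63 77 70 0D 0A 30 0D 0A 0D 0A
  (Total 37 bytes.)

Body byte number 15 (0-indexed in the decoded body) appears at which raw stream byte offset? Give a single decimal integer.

Chunk 1: stream[0..1]='8' size=0x8=8, data at stream[3..11]='4faamj77' -> body[0..8], body so far='4faamj77'
Chunk 2: stream[13..14]='2' size=0x2=2, data at stream[16..18]='z8' -> body[8..10], body so far='4faamj77z8'
Chunk 3: stream[20..21]='7' size=0x7=7, data at stream[23..30]='bew8cwp' -> body[10..17], body so far='4faamj77z8bew8cwp'
Chunk 4: stream[32..33]='0' size=0 (terminator). Final body='4faamj77z8bew8cwp' (17 bytes)
Body byte 15 at stream offset 28

Answer: 28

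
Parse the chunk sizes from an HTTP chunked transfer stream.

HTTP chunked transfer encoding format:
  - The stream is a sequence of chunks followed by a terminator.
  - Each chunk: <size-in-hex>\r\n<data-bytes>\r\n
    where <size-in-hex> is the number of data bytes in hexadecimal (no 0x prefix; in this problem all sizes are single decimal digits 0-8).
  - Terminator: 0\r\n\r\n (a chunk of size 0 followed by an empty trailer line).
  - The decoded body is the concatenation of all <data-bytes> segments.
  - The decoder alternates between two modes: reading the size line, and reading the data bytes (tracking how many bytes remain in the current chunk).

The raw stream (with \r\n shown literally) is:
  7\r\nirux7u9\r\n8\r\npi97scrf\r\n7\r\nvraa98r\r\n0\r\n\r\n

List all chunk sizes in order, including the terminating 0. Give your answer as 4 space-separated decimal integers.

Answer: 7 8 7 0

Derivation:
Chunk 1: stream[0..1]='7' size=0x7=7, data at stream[3..10]='irux7u9' -> body[0..7], body so far='irux7u9'
Chunk 2: stream[12..13]='8' size=0x8=8, data at stream[15..23]='pi97scrf' -> body[7..15], body so far='irux7u9pi97scrf'
Chunk 3: stream[25..26]='7' size=0x7=7, data at stream[28..35]='vraa98r' -> body[15..22], body so far='irux7u9pi97scrfvraa98r'
Chunk 4: stream[37..38]='0' size=0 (terminator). Final body='irux7u9pi97scrfvraa98r' (22 bytes)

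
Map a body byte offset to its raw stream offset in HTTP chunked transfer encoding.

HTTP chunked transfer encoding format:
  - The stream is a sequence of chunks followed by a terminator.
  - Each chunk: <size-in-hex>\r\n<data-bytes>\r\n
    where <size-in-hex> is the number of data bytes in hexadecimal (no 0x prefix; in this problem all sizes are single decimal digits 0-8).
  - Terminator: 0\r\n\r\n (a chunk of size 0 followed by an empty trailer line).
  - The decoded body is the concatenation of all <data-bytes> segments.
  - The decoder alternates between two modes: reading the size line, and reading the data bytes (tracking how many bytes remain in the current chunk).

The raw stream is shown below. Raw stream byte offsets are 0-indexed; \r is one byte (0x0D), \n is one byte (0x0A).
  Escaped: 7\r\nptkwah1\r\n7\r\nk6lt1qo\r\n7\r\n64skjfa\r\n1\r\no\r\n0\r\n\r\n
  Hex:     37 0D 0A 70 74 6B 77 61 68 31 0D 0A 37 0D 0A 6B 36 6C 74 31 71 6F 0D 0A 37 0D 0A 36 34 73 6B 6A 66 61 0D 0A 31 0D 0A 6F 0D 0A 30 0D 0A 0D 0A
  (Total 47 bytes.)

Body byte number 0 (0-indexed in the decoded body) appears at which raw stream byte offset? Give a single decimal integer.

Answer: 3

Derivation:
Chunk 1: stream[0..1]='7' size=0x7=7, data at stream[3..10]='ptkwah1' -> body[0..7], body so far='ptkwah1'
Chunk 2: stream[12..13]='7' size=0x7=7, data at stream[15..22]='k6lt1qo' -> body[7..14], body so far='ptkwah1k6lt1qo'
Chunk 3: stream[24..25]='7' size=0x7=7, data at stream[27..34]='64skjfa' -> body[14..21], body so far='ptkwah1k6lt1qo64skjfa'
Chunk 4: stream[36..37]='1' size=0x1=1, data at stream[39..40]='o' -> body[21..22], body so far='ptkwah1k6lt1qo64skjfao'
Chunk 5: stream[42..43]='0' size=0 (terminator). Final body='ptkwah1k6lt1qo64skjfao' (22 bytes)
Body byte 0 at stream offset 3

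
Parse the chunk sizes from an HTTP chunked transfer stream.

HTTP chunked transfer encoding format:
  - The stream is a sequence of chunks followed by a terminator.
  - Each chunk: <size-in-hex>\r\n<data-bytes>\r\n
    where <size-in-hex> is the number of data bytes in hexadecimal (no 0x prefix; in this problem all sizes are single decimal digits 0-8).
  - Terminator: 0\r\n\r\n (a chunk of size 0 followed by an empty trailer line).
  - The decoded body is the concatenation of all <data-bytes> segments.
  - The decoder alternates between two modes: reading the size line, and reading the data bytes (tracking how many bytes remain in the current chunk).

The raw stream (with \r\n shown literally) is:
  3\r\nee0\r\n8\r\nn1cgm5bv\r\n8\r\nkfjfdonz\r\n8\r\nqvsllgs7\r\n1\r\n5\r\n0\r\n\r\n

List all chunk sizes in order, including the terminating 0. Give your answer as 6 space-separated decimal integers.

Chunk 1: stream[0..1]='3' size=0x3=3, data at stream[3..6]='ee0' -> body[0..3], body so far='ee0'
Chunk 2: stream[8..9]='8' size=0x8=8, data at stream[11..19]='n1cgm5bv' -> body[3..11], body so far='ee0n1cgm5bv'
Chunk 3: stream[21..22]='8' size=0x8=8, data at stream[24..32]='kfjfdonz' -> body[11..19], body so far='ee0n1cgm5bvkfjfdonz'
Chunk 4: stream[34..35]='8' size=0x8=8, data at stream[37..45]='qvsllgs7' -> body[19..27], body so far='ee0n1cgm5bvkfjfdonzqvsllgs7'
Chunk 5: stream[47..48]='1' size=0x1=1, data at stream[50..51]='5' -> body[27..28], body so far='ee0n1cgm5bvkfjfdonzqvsllgs75'
Chunk 6: stream[53..54]='0' size=0 (terminator). Final body='ee0n1cgm5bvkfjfdonzqvsllgs75' (28 bytes)

Answer: 3 8 8 8 1 0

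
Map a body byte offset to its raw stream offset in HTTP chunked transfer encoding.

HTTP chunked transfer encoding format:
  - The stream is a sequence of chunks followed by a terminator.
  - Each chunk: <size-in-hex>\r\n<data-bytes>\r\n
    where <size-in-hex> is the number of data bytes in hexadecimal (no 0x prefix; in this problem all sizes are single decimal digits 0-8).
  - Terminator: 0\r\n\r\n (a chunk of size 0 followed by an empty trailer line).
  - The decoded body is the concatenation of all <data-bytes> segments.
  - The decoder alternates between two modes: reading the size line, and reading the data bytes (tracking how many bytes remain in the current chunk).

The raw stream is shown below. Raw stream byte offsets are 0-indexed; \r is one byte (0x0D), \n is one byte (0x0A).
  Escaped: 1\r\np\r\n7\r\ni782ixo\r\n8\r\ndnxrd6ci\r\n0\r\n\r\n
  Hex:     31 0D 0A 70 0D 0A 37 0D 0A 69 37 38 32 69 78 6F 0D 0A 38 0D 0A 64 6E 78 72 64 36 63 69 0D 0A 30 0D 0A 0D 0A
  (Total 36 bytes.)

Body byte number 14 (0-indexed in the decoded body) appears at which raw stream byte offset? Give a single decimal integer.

Chunk 1: stream[0..1]='1' size=0x1=1, data at stream[3..4]='p' -> body[0..1], body so far='p'
Chunk 2: stream[6..7]='7' size=0x7=7, data at stream[9..16]='i782ixo' -> body[1..8], body so far='pi782ixo'
Chunk 3: stream[18..19]='8' size=0x8=8, data at stream[21..29]='dnxrd6ci' -> body[8..16], body so far='pi782ixodnxrd6ci'
Chunk 4: stream[31..32]='0' size=0 (terminator). Final body='pi782ixodnxrd6ci' (16 bytes)
Body byte 14 at stream offset 27

Answer: 27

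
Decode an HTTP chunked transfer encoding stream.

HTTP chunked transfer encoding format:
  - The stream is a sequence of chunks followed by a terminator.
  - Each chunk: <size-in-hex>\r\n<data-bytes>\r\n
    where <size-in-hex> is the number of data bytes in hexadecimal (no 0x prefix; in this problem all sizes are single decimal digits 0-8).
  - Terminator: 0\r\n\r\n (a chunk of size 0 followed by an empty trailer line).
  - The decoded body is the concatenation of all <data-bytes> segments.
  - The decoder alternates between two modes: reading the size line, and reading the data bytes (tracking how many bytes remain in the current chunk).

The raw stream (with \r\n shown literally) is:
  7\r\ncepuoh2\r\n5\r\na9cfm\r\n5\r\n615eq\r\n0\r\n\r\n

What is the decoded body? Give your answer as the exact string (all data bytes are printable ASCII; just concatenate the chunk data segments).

Answer: cepuoh2a9cfm615eq

Derivation:
Chunk 1: stream[0..1]='7' size=0x7=7, data at stream[3..10]='cepuoh2' -> body[0..7], body so far='cepuoh2'
Chunk 2: stream[12..13]='5' size=0x5=5, data at stream[15..20]='a9cfm' -> body[7..12], body so far='cepuoh2a9cfm'
Chunk 3: stream[22..23]='5' size=0x5=5, data at stream[25..30]='615eq' -> body[12..17], body so far='cepuoh2a9cfm615eq'
Chunk 4: stream[32..33]='0' size=0 (terminator). Final body='cepuoh2a9cfm615eq' (17 bytes)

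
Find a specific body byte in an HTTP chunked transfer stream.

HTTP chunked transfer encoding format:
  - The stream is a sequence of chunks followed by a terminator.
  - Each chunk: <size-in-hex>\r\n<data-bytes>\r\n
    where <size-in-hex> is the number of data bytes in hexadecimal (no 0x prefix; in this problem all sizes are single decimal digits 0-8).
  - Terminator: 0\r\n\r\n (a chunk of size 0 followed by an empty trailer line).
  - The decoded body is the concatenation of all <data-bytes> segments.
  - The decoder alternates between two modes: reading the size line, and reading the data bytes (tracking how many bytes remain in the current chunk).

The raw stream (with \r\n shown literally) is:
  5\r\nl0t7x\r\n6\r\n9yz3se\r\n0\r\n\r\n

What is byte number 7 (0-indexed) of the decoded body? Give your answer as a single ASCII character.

Answer: z

Derivation:
Chunk 1: stream[0..1]='5' size=0x5=5, data at stream[3..8]='l0t7x' -> body[0..5], body so far='l0t7x'
Chunk 2: stream[10..11]='6' size=0x6=6, data at stream[13..19]='9yz3se' -> body[5..11], body so far='l0t7x9yz3se'
Chunk 3: stream[21..22]='0' size=0 (terminator). Final body='l0t7x9yz3se' (11 bytes)
Body byte 7 = 'z'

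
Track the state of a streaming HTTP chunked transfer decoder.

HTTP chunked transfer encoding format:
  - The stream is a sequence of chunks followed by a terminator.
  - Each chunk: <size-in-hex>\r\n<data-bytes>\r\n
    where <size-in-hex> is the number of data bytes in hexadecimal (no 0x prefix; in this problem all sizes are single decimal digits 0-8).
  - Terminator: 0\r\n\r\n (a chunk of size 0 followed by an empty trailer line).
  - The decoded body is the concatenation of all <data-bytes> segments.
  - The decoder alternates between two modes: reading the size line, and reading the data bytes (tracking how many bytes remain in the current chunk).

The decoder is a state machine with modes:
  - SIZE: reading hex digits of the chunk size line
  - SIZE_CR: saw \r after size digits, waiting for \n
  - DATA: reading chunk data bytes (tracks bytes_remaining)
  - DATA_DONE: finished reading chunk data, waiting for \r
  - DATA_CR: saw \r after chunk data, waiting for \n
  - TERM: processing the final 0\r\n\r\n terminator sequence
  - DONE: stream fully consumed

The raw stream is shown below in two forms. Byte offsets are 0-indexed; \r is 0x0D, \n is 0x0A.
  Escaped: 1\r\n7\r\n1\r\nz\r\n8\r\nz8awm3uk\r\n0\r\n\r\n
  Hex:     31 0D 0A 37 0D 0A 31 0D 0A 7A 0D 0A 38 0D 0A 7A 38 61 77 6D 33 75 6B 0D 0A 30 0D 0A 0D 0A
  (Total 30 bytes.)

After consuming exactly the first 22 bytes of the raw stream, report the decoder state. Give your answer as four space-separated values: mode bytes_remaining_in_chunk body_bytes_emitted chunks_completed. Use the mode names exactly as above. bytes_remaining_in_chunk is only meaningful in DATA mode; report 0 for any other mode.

Answer: DATA 1 9 2

Derivation:
Byte 0 = '1': mode=SIZE remaining=0 emitted=0 chunks_done=0
Byte 1 = 0x0D: mode=SIZE_CR remaining=0 emitted=0 chunks_done=0
Byte 2 = 0x0A: mode=DATA remaining=1 emitted=0 chunks_done=0
Byte 3 = '7': mode=DATA_DONE remaining=0 emitted=1 chunks_done=0
Byte 4 = 0x0D: mode=DATA_CR remaining=0 emitted=1 chunks_done=0
Byte 5 = 0x0A: mode=SIZE remaining=0 emitted=1 chunks_done=1
Byte 6 = '1': mode=SIZE remaining=0 emitted=1 chunks_done=1
Byte 7 = 0x0D: mode=SIZE_CR remaining=0 emitted=1 chunks_done=1
Byte 8 = 0x0A: mode=DATA remaining=1 emitted=1 chunks_done=1
Byte 9 = 'z': mode=DATA_DONE remaining=0 emitted=2 chunks_done=1
Byte 10 = 0x0D: mode=DATA_CR remaining=0 emitted=2 chunks_done=1
Byte 11 = 0x0A: mode=SIZE remaining=0 emitted=2 chunks_done=2
Byte 12 = '8': mode=SIZE remaining=0 emitted=2 chunks_done=2
Byte 13 = 0x0D: mode=SIZE_CR remaining=0 emitted=2 chunks_done=2
Byte 14 = 0x0A: mode=DATA remaining=8 emitted=2 chunks_done=2
Byte 15 = 'z': mode=DATA remaining=7 emitted=3 chunks_done=2
Byte 16 = '8': mode=DATA remaining=6 emitted=4 chunks_done=2
Byte 17 = 'a': mode=DATA remaining=5 emitted=5 chunks_done=2
Byte 18 = 'w': mode=DATA remaining=4 emitted=6 chunks_done=2
Byte 19 = 'm': mode=DATA remaining=3 emitted=7 chunks_done=2
Byte 20 = '3': mode=DATA remaining=2 emitted=8 chunks_done=2
Byte 21 = 'u': mode=DATA remaining=1 emitted=9 chunks_done=2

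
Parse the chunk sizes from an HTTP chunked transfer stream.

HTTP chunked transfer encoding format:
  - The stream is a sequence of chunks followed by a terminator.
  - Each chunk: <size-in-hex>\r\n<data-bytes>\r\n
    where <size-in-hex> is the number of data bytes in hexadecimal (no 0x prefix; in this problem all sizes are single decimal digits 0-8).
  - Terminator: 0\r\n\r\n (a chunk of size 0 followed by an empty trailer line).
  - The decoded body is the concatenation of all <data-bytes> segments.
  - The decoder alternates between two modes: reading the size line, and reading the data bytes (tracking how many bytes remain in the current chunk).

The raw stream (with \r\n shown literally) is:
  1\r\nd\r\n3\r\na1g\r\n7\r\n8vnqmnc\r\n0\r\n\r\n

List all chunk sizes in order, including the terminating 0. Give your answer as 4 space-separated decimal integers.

Answer: 1 3 7 0

Derivation:
Chunk 1: stream[0..1]='1' size=0x1=1, data at stream[3..4]='d' -> body[0..1], body so far='d'
Chunk 2: stream[6..7]='3' size=0x3=3, data at stream[9..12]='a1g' -> body[1..4], body so far='da1g'
Chunk 3: stream[14..15]='7' size=0x7=7, data at stream[17..24]='8vnqmnc' -> body[4..11], body so far='da1g8vnqmnc'
Chunk 4: stream[26..27]='0' size=0 (terminator). Final body='da1g8vnqmnc' (11 bytes)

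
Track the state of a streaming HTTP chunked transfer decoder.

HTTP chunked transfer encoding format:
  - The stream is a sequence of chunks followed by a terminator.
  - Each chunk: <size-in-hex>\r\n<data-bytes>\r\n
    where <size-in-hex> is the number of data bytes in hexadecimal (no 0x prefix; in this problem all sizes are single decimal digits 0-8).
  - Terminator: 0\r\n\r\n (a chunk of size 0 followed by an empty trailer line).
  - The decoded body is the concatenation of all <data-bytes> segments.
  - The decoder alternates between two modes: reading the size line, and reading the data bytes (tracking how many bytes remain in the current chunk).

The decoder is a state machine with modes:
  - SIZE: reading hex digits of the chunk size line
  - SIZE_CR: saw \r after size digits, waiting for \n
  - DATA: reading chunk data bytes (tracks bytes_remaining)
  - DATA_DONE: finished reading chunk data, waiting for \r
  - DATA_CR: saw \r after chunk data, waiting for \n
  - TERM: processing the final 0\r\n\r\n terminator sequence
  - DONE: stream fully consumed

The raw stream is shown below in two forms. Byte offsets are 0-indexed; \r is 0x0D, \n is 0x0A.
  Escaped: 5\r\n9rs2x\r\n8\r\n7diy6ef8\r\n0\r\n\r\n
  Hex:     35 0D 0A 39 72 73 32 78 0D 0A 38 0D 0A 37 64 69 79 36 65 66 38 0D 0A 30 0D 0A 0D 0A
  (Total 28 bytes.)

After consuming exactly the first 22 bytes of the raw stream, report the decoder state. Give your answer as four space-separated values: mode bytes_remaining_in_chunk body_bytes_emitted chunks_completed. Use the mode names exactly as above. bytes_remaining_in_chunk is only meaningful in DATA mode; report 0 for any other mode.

Byte 0 = '5': mode=SIZE remaining=0 emitted=0 chunks_done=0
Byte 1 = 0x0D: mode=SIZE_CR remaining=0 emitted=0 chunks_done=0
Byte 2 = 0x0A: mode=DATA remaining=5 emitted=0 chunks_done=0
Byte 3 = '9': mode=DATA remaining=4 emitted=1 chunks_done=0
Byte 4 = 'r': mode=DATA remaining=3 emitted=2 chunks_done=0
Byte 5 = 's': mode=DATA remaining=2 emitted=3 chunks_done=0
Byte 6 = '2': mode=DATA remaining=1 emitted=4 chunks_done=0
Byte 7 = 'x': mode=DATA_DONE remaining=0 emitted=5 chunks_done=0
Byte 8 = 0x0D: mode=DATA_CR remaining=0 emitted=5 chunks_done=0
Byte 9 = 0x0A: mode=SIZE remaining=0 emitted=5 chunks_done=1
Byte 10 = '8': mode=SIZE remaining=0 emitted=5 chunks_done=1
Byte 11 = 0x0D: mode=SIZE_CR remaining=0 emitted=5 chunks_done=1
Byte 12 = 0x0A: mode=DATA remaining=8 emitted=5 chunks_done=1
Byte 13 = '7': mode=DATA remaining=7 emitted=6 chunks_done=1
Byte 14 = 'd': mode=DATA remaining=6 emitted=7 chunks_done=1
Byte 15 = 'i': mode=DATA remaining=5 emitted=8 chunks_done=1
Byte 16 = 'y': mode=DATA remaining=4 emitted=9 chunks_done=1
Byte 17 = '6': mode=DATA remaining=3 emitted=10 chunks_done=1
Byte 18 = 'e': mode=DATA remaining=2 emitted=11 chunks_done=1
Byte 19 = 'f': mode=DATA remaining=1 emitted=12 chunks_done=1
Byte 20 = '8': mode=DATA_DONE remaining=0 emitted=13 chunks_done=1
Byte 21 = 0x0D: mode=DATA_CR remaining=0 emitted=13 chunks_done=1

Answer: DATA_CR 0 13 1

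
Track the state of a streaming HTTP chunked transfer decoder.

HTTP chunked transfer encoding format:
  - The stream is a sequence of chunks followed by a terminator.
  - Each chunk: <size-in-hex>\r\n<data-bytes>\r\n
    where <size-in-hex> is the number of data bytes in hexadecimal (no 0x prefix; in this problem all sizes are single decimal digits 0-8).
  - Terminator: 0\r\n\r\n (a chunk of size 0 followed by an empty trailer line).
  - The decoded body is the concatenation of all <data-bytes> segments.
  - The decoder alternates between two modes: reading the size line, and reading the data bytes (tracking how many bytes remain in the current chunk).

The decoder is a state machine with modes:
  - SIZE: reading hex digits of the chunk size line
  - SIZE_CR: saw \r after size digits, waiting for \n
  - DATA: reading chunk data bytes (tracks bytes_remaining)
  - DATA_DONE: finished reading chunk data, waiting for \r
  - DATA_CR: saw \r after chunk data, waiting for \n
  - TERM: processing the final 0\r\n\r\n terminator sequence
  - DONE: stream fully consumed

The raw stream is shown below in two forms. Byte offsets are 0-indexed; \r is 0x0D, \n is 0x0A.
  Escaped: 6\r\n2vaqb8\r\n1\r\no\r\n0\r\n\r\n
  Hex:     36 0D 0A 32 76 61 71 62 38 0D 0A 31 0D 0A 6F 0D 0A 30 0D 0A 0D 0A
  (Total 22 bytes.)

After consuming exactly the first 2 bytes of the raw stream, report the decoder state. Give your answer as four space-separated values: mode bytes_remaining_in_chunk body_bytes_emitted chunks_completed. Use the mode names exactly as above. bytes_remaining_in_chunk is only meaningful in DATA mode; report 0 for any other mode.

Byte 0 = '6': mode=SIZE remaining=0 emitted=0 chunks_done=0
Byte 1 = 0x0D: mode=SIZE_CR remaining=0 emitted=0 chunks_done=0

Answer: SIZE_CR 0 0 0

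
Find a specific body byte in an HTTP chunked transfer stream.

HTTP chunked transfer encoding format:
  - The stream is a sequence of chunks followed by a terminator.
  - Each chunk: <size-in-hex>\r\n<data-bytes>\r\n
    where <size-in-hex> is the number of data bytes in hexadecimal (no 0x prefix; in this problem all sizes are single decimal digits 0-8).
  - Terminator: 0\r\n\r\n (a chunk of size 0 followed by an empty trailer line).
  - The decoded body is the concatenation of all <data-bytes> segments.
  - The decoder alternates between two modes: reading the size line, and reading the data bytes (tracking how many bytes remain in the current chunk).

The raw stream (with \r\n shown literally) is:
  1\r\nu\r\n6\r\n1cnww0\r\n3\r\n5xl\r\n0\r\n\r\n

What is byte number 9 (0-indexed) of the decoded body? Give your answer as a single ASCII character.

Chunk 1: stream[0..1]='1' size=0x1=1, data at stream[3..4]='u' -> body[0..1], body so far='u'
Chunk 2: stream[6..7]='6' size=0x6=6, data at stream[9..15]='1cnww0' -> body[1..7], body so far='u1cnww0'
Chunk 3: stream[17..18]='3' size=0x3=3, data at stream[20..23]='5xl' -> body[7..10], body so far='u1cnww05xl'
Chunk 4: stream[25..26]='0' size=0 (terminator). Final body='u1cnww05xl' (10 bytes)
Body byte 9 = 'l'

Answer: l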